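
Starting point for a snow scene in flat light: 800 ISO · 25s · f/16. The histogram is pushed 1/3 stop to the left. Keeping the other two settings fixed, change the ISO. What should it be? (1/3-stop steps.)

ISO 1000

Underexposed by 1/3 stop → need 1/3 stop brighter.
ISO: 800 → 1000.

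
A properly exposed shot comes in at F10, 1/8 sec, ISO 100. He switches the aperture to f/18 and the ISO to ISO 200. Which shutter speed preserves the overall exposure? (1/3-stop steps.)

Aperture: f/10 → f/11 → f/13 → f/14 → f/16 → f/18 — 1 2/3 stops stopped down (darker).
ISO: 100 → 125 → 160 → 200 — 1 stop raised (brighter).
Net change so far: 2/3 stop darker. Offset with the shutter speed: 1/8 → 1/6 → 1/5.

1/5s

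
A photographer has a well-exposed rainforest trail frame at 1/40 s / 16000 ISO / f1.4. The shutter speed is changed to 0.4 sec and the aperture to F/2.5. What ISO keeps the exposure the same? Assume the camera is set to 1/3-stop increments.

Shutter speed: 1/40 → 1/30 → 1/25 → 1/20 → 1/15 → 1/13 → 1/10 → 1/8 → 1/6 → 1/5 → 1/4 → 0.3 → 0.4 — 4 stops slower (brighter).
Aperture: f/1.4 → f/1.6 → f/1.8 → f/2 → f/2.2 → f/2.5 — 1 2/3 stops narrower (darker).
Net change so far: 2 1/3 stops brighter. Offset with the ISO: 16000 → 12800 → 10000 → 8000 → 6400 → 5000 → 4000 → 3200.

ISO 3200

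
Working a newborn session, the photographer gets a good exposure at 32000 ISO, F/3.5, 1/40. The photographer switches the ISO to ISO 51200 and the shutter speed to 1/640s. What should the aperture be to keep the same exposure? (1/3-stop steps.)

ISO: 32000 → 40000 → 51200 — 2/3 stop higher (brighter).
Shutter speed: 1/40 → 1/50 → 1/60 → 1/80 → 1/100 → 1/125 → 1/160 → 1/200 → 1/250 → 1/320 → 1/400 → 1/500 → 1/640 — 4 stops shorter (darker).
Net change so far: 3 1/3 stops darker. Offset with the aperture: f/3.5 → f/3.2 → f/2.8 → f/2.5 → f/2.2 → f/2 → f/1.8 → f/1.6 → f/1.4 → f/1.2 → f/1.1.

f/1.1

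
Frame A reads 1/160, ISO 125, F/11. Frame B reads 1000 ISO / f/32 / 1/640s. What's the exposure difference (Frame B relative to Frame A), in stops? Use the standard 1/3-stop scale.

2 stops darker

Aperture: f/11 → f/13 → f/14 → f/16 → f/18 → f/20 → f/22 → f/25 → f/29 → f/32 — 3 stops stopped down (darker).
Shutter speed: 1/160 → 1/200 → 1/250 → 1/320 → 1/400 → 1/500 → 1/640 — 2 stops faster (darker).
ISO: 125 → 160 → 200 → 250 → 320 → 400 → 500 → 640 → 800 → 1000 — 3 stops higher (brighter).
Net: −3 −2 +3 = −2 stops.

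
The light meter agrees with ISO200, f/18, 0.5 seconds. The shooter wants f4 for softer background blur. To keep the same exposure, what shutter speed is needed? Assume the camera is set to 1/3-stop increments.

Aperture: f/18 → f/16 → f/14 → f/13 → f/11 → f/10 → f/9 → f/8 → f/7.1 → f/6.3 → f/5.6 → f/5 → f/4.5 → f/4 — 4 1/3 stops wider (brighter).
Need 4 1/3 stops darker from the shutter speed: 0.5 → 0.4 → 0.3 → 1/4 → 1/5 → 1/6 → 1/8 → 1/10 → 1/13 → 1/15 → 1/20 → 1/25 → 1/30 → 1/40.

1/40s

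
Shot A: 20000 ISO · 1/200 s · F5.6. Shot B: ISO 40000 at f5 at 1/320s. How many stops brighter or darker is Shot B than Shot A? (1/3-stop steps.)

Aperture: f/5.6 → f/5 — 1/3 stop opened up (brighter).
Shutter speed: 1/200 → 1/250 → 1/320 — 2/3 stop faster (darker).
ISO: 20000 → 25600 → 32000 → 40000 — 1 stop higher (brighter).
Net: +1/3 −2/3 +1 = +2/3 stops.

2/3 stop brighter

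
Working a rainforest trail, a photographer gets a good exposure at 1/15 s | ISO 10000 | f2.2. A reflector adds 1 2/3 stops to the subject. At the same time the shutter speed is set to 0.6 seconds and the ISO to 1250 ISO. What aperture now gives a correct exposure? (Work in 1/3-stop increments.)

Scene light: 1 2/3 stops brighter.
Shutter speed: 1/15 → 1/13 → 1/10 → 1/8 → 1/6 → 1/5 → 1/4 → 0.3 → 0.4 → 0.5 → 0.6 — 3 1/3 stops longer (brighter).
ISO: 10000 → 8000 → 6400 → 5000 → 4000 → 3200 → 2500 → 2000 → 1600 → 1250 — 3 stops dropped (darker).
Net so far: 2 stops brighter. Aperture: f/2.2 → f/2.5 → f/2.8 → f/3.2 → f/3.5 → f/4 → f/4.5.

f/4.5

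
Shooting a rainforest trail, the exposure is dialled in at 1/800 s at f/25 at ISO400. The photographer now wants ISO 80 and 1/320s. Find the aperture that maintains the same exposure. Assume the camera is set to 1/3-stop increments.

ISO: 400 → 320 → 250 → 200 → 160 → 125 → 100 → 80 — 2 1/3 stops dropped (darker).
Shutter speed: 1/800 → 1/640 → 1/500 → 1/400 → 1/320 — 1 1/3 stops slower (brighter).
Net change so far: 1 stop darker. Offset with the aperture: f/25 → f/22 → f/20 → f/18.

f/18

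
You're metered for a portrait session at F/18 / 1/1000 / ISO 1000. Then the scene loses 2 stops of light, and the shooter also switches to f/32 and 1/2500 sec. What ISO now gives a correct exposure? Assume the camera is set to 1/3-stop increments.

Scene light: 2 stops darker.
Aperture: f/18 → f/20 → f/22 → f/25 → f/29 → f/32 — 1 2/3 stops smaller aperture (darker).
Shutter speed: 1/1000 → 1/1250 → 1/1600 → 1/2000 → 1/2500 — 1 1/3 stops faster (darker).
Net so far: 5 stops darker. ISO: 1000 → 1250 → 1600 → 2000 → 2500 → 3200 → 4000 → 5000 → 6400 → 8000 → 10000 → 12800 → 16000 → 20000 → 25600 → 32000.

ISO 32000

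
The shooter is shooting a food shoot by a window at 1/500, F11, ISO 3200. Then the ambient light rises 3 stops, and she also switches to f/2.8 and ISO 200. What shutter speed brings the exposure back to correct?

Scene light: 3 stops brighter.
Aperture: f/11 → f/8 → f/5.6 → f/4 → f/2.8 — 4 stops larger aperture (brighter).
ISO: 3200 → 1600 → 800 → 400 → 200 — 4 stops lower (darker).
Net so far: 3 stops brighter. Shutter speed: 1/500 → 1/1000 → 1/2000 → 1/4000.

1/4000s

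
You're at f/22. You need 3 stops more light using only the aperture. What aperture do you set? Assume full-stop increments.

f/8

Aperture: f/22 → f/16 → f/11 → f/8 — 3 stops opened up (brighter).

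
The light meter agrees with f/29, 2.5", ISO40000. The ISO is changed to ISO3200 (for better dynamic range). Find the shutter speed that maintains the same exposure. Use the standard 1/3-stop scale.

ISO: 40000 → 32000 → 25600 → 20000 → 16000 → 12800 → 10000 → 8000 → 6400 → 5000 → 4000 → 3200 — 3 2/3 stops dropped (darker).
Need 3 2/3 stops brighter from the shutter speed: 2.5 → 3.2 → 4 → 5 → 6 → 8 → 10 → 13 → 15 → 20 → 25 → 30.

30 s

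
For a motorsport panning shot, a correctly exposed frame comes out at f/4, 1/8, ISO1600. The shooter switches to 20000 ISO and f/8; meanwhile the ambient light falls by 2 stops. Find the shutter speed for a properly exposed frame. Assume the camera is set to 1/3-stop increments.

Scene light: 2 stops darker.
ISO: 1600 → 2000 → 2500 → 3200 → 4000 → 5000 → 6400 → 8000 → 10000 → 12800 → 16000 → 20000 — 3 2/3 stops raised (brighter).
Aperture: f/4 → f/4.5 → f/5 → f/5.6 → f/6.3 → f/7.1 → f/8 — 2 stops stopped down (darker).
Net so far: 1/3 stop darker. Shutter speed: 1/8 → 1/6.

1/6s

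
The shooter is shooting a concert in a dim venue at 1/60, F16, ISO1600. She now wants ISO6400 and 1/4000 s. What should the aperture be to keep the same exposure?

ISO: 1600 → 3200 → 6400 — 2 stops raised (brighter).
Shutter speed: 1/60 → 1/125 → 1/250 → 1/500 → 1/1000 → 1/2000 → 1/4000 — 6 stops faster (darker).
Net change so far: 4 stops darker. Offset with the aperture: f/16 → f/11 → f/8 → f/5.6 → f/4.

f/4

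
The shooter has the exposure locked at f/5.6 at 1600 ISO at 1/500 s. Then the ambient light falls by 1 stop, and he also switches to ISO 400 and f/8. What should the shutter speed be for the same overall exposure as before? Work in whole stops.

1/30s

Scene light: 1 stop darker.
ISO: 1600 → 800 → 400 — 2 stops lower (darker).
Aperture: f/5.6 → f/8 — 1 stop smaller aperture (darker).
Net so far: 4 stops darker. Shutter speed: 1/500 → 1/250 → 1/125 → 1/60 → 1/30.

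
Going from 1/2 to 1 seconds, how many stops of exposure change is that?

1 stop

1/2 → 1 — count the steps: 1 stop.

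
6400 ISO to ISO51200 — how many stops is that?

6400 → 12800 → 25600 → 51200 — count the steps: 3 stops.

3 stops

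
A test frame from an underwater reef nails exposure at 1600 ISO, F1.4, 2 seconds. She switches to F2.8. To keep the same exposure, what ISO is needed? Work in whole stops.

ISO 6400

Aperture: f/1.4 → f/2 → f/2.8 — 2 stops narrower (darker).
Need 2 stops brighter from the ISO: 1600 → 3200 → 6400.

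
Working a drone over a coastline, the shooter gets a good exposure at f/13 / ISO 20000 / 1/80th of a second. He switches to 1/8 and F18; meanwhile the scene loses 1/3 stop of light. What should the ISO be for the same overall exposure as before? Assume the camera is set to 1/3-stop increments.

Scene light: 1/3 stop darker.
Shutter speed: 1/80 → 1/60 → 1/50 → 1/40 → 1/30 → 1/25 → 1/20 → 1/15 → 1/13 → 1/10 → 1/8 — 3 1/3 stops slower (brighter).
Aperture: f/13 → f/14 → f/16 → f/18 — 1 stop smaller aperture (darker).
Net so far: 2 stops brighter. ISO: 20000 → 16000 → 12800 → 10000 → 8000 → 6400 → 5000.

ISO 5000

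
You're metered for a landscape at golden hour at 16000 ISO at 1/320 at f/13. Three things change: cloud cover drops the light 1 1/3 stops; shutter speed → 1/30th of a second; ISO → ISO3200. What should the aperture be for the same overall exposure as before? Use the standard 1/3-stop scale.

f/11

Scene light: 1 1/3 stops darker.
Shutter speed: 1/320 → 1/250 → 1/200 → 1/160 → 1/125 → 1/100 → 1/80 → 1/60 → 1/50 → 1/40 → 1/30 — 3 1/3 stops longer (brighter).
ISO: 16000 → 12800 → 10000 → 8000 → 6400 → 5000 → 4000 → 3200 — 2 1/3 stops lower (darker).
Net so far: 1/3 stop darker. Aperture: f/13 → f/11.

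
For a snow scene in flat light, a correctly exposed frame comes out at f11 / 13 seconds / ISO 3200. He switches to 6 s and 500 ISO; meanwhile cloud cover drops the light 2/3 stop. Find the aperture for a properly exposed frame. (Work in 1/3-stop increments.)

f/2.5

Scene light: 2/3 stop darker.
Shutter speed: 13 → 10 → 8 → 6 — 1 stop shorter (darker).
ISO: 3200 → 2500 → 2000 → 1600 → 1250 → 1000 → 800 → 640 → 500 — 2 2/3 stops lower (darker).
Net so far: 4 1/3 stops darker. Aperture: f/11 → f/10 → f/9 → f/8 → f/7.1 → f/6.3 → f/5.6 → f/5 → f/4.5 → f/4 → f/3.5 → f/3.2 → f/2.8 → f/2.5.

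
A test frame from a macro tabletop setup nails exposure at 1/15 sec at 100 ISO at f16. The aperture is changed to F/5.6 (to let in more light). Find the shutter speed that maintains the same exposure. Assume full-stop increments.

1/125s

Aperture: f/16 → f/11 → f/8 → f/5.6 — 3 stops larger aperture (brighter).
Need 3 stops darker from the shutter speed: 1/15 → 1/30 → 1/60 → 1/125.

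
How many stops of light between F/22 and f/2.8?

f/22 → f/16 → f/11 → f/8 → f/5.6 → f/4 → f/2.8 — count the steps: 6 stops.

6 stops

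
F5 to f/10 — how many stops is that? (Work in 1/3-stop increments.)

2 stops

f/5 → f/5.6 → f/6.3 → f/7.1 → f/8 → f/9 → f/10 — count the steps: 6 third-stops = 2 stops.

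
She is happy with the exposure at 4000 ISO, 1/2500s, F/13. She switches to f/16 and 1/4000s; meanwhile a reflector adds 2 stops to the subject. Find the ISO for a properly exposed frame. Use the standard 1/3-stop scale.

Scene light: 2 stops brighter.
Aperture: f/13 → f/14 → f/16 — 2/3 stop smaller aperture (darker).
Shutter speed: 1/2500 → 1/3200 → 1/4000 — 2/3 stop faster (darker).
Net so far: 2/3 stop brighter. ISO: 4000 → 3200 → 2500.

ISO 2500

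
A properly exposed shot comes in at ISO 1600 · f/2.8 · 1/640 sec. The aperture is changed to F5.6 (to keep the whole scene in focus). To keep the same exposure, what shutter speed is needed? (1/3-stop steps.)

Aperture: f/2.8 → f/3.2 → f/3.5 → f/4 → f/4.5 → f/5 → f/5.6 — 2 stops narrower (darker).
Need 2 stops brighter from the shutter speed: 1/640 → 1/500 → 1/400 → 1/320 → 1/250 → 1/200 → 1/160.

1/160s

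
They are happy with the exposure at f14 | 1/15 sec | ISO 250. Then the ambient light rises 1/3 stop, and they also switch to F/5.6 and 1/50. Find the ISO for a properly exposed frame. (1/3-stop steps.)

Scene light: 1/3 stop brighter.
Aperture: f/14 → f/13 → f/11 → f/10 → f/9 → f/8 → f/7.1 → f/6.3 → f/5.6 — 2 2/3 stops wider (brighter).
Shutter speed: 1/15 → 1/20 → 1/25 → 1/30 → 1/40 → 1/50 — 1 2/3 stops shorter (darker).
Net so far: 1 1/3 stops brighter. ISO: 250 → 200 → 160 → 125 → 100.

ISO 100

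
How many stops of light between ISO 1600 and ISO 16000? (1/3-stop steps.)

1600 → 2000 → 2500 → 3200 → 4000 → 5000 → 6400 → 8000 → 10000 → 12800 → 16000 — count the steps: 10 third-stops = 3 1/3 stops.

3 1/3 stops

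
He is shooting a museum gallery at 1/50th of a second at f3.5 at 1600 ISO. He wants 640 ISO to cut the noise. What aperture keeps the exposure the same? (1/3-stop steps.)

f/2.2

ISO: 1600 → 1250 → 1000 → 800 → 640 — 1 1/3 stops lower (darker).
Need 1 1/3 stops brighter from the aperture: f/3.5 → f/3.2 → f/2.8 → f/2.5 → f/2.2.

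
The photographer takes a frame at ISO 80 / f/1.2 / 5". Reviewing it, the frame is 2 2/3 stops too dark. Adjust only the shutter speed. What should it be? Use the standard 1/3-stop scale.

30 s

Underexposed by 2 2/3 stops → need 2 2/3 stops brighter.
Shutter speed: 5 → 6 → 8 → 10 → 13 → 15 → 20 → 25 → 30.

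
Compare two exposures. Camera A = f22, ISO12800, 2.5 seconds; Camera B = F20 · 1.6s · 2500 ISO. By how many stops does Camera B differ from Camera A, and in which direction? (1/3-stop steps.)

Aperture: f/22 → f/20 — 1/3 stop opened up (brighter).
Shutter speed: 2.5 → 2 → 1.6 — 2/3 stop shorter (darker).
ISO: 12800 → 10000 → 8000 → 6400 → 5000 → 4000 → 3200 → 2500 — 2 1/3 stops dropped (darker).
Net: +1/3 −2/3 −2 1/3 = −2 2/3 stops.

2 2/3 stops darker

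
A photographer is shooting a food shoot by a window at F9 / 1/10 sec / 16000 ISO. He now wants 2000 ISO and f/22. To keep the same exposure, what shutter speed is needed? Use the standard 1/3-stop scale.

ISO: 16000 → 12800 → 10000 → 8000 → 6400 → 5000 → 4000 → 3200 → 2500 → 2000 — 3 stops dropped (darker).
Aperture: f/9 → f/10 → f/11 → f/13 → f/14 → f/16 → f/18 → f/20 → f/22 — 2 2/3 stops smaller aperture (darker).
Net change so far: 5 2/3 stops darker. Offset with the shutter speed: 1/10 → 1/8 → 1/6 → 1/5 → 1/4 → 0.3 → 0.4 → 0.5 → 0.6 → 0.8 → 1 → 1.3 → 1.6 → 2 → 2.5 → 3.2 → 4 → 5.

5 s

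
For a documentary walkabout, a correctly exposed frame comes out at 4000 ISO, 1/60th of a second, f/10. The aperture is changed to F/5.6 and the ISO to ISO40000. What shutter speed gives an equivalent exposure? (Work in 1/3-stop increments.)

Aperture: f/10 → f/9 → f/8 → f/7.1 → f/6.3 → f/5.6 — 1 2/3 stops larger aperture (brighter).
ISO: 4000 → 5000 → 6400 → 8000 → 10000 → 12800 → 16000 → 20000 → 25600 → 32000 → 40000 — 3 1/3 stops higher (brighter).
Net change so far: 5 stops brighter. Offset with the shutter speed: 1/60 → 1/80 → 1/100 → 1/125 → 1/160 → 1/200 → 1/250 → 1/320 → 1/400 → 1/500 → 1/640 → 1/800 → 1/1000 → 1/1250 → 1/1600 → 1/2000.

1/2000s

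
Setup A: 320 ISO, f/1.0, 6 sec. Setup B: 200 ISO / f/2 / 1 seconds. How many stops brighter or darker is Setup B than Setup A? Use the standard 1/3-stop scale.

Aperture: f/1.0 → f/1.1 → f/1.2 → f/1.4 → f/1.6 → f/1.8 → f/2 — 2 stops smaller aperture (darker).
Shutter speed: 6 → 5 → 4 → 3.2 → 2.5 → 2 → 1.6 → 1.3 → 1 — 2 2/3 stops faster (darker).
ISO: 320 → 250 → 200 — 2/3 stop dropped (darker).
Net: −2 −2 2/3 −2/3 = −5 1/3 stops.

5 1/3 stops darker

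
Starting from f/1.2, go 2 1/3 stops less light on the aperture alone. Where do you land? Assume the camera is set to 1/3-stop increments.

Aperture: f/1.2 → f/1.4 → f/1.6 → f/1.8 → f/2 → f/2.2 → f/2.5 → f/2.8 — 2 1/3 stops narrower (darker).

f/2.8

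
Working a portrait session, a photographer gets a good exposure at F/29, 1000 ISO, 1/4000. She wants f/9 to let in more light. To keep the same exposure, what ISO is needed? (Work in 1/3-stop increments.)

ISO 100

Aperture: f/29 → f/25 → f/22 → f/20 → f/18 → f/16 → f/14 → f/13 → f/11 → f/10 → f/9 — 3 1/3 stops wider (brighter).
Need 3 1/3 stops darker from the ISO: 1000 → 800 → 640 → 500 → 400 → 320 → 250 → 200 → 160 → 125 → 100.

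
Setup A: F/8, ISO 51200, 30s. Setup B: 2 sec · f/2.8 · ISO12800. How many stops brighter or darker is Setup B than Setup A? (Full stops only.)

Aperture: f/8 → f/5.6 → f/4 → f/2.8 — 3 stops wider (brighter).
Shutter speed: 30 → 15 → 8 → 4 → 2 — 4 stops faster (darker).
ISO: 51200 → 25600 → 12800 — 2 stops lower (darker).
Net: +3 −4 −2 = −3 stops.

3 stops darker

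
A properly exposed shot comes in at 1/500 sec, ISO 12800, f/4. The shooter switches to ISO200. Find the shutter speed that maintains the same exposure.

1/8s

ISO: 12800 → 6400 → 3200 → 1600 → 800 → 400 → 200 — 6 stops dropped (darker).
Need 6 stops brighter from the shutter speed: 1/500 → 1/250 → 1/125 → 1/60 → 1/30 → 1/15 → 1/8.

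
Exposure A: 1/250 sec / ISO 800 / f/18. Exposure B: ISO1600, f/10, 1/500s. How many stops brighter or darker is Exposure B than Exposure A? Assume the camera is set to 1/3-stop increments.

1 2/3 stops brighter

Aperture: f/18 → f/16 → f/14 → f/13 → f/11 → f/10 — 1 2/3 stops wider (brighter).
Shutter speed: 1/250 → 1/320 → 1/400 → 1/500 — 1 stop shorter (darker).
ISO: 800 → 1000 → 1250 → 1600 — 1 stop raised (brighter).
Net: +1 2/3 −1 +1 = +1 2/3 stops.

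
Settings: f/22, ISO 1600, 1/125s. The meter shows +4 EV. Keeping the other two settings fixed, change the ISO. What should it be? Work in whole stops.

Overexposed by 4 stops → need 4 stops darker.
ISO: 1600 → 800 → 400 → 200 → 100.

ISO 100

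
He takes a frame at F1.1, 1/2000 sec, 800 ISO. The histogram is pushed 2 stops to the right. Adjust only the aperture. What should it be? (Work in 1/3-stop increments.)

Overexposed by 2 stops → need 2 stops darker.
Aperture: f/1.1 → f/1.2 → f/1.4 → f/1.6 → f/1.8 → f/2 → f/2.2.

f/2.2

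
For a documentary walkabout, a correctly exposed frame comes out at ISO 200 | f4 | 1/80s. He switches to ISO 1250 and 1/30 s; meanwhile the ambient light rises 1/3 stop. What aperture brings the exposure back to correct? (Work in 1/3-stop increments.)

f/18

Scene light: 1/3 stop brighter.
ISO: 200 → 250 → 320 → 400 → 500 → 640 → 800 → 1000 → 1250 — 2 2/3 stops higher (brighter).
Shutter speed: 1/80 → 1/60 → 1/50 → 1/40 → 1/30 — 1 1/3 stops longer (brighter).
Net so far: 4 1/3 stops brighter. Aperture: f/4 → f/4.5 → f/5 → f/5.6 → f/6.3 → f/7.1 → f/8 → f/9 → f/10 → f/11 → f/13 → f/14 → f/16 → f/18.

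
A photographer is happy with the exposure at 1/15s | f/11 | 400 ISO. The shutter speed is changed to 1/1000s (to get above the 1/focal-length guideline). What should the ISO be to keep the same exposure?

Shutter speed: 1/15 → 1/30 → 1/60 → 1/125 → 1/250 → 1/500 → 1/1000 — 6 stops faster (darker).
Need 6 stops brighter from the ISO: 400 → 800 → 1600 → 3200 → 6400 → 12800 → 25600.

ISO 25600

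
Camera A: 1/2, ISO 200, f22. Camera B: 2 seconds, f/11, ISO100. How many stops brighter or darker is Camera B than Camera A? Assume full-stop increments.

Aperture: f/22 → f/16 → f/11 — 2 stops larger aperture (brighter).
Shutter speed: 1/2 → 1 → 2 — 2 stops longer (brighter).
ISO: 200 → 100 — 1 stop dropped (darker).
Net: +2 +2 −1 = +3 stops.

3 stops brighter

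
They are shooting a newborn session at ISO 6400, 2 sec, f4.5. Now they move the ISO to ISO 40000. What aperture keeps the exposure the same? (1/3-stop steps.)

ISO: 6400 → 8000 → 10000 → 12800 → 16000 → 20000 → 25600 → 32000 → 40000 — 2 2/3 stops higher (brighter).
Need 2 2/3 stops darker from the aperture: f/4.5 → f/5 → f/5.6 → f/6.3 → f/7.1 → f/8 → f/9 → f/10 → f/11.

f/11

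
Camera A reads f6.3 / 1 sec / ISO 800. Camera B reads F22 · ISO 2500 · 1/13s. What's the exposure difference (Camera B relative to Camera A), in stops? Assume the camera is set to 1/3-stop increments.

5 2/3 stops darker

Aperture: f/6.3 → f/7.1 → f/8 → f/9 → f/10 → f/11 → f/13 → f/14 → f/16 → f/18 → f/20 → f/22 — 3 2/3 stops smaller aperture (darker).
Shutter speed: 1 → 0.8 → 0.6 → 0.5 → 0.4 → 0.3 → 1/4 → 1/5 → 1/6 → 1/8 → 1/10 → 1/13 — 3 2/3 stops shorter (darker).
ISO: 800 → 1000 → 1250 → 1600 → 2000 → 2500 — 1 2/3 stops raised (brighter).
Net: −3 2/3 −3 2/3 +1 2/3 = −5 2/3 stops.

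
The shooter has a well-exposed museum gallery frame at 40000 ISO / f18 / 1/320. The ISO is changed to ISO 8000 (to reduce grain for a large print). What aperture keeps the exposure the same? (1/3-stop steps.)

f/8

ISO: 40000 → 32000 → 25600 → 20000 → 16000 → 12800 → 10000 → 8000 — 2 1/3 stops lower (darker).
Need 2 1/3 stops brighter from the aperture: f/18 → f/16 → f/14 → f/13 → f/11 → f/10 → f/9 → f/8.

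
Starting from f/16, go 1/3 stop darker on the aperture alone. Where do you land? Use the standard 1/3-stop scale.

Aperture: f/16 → f/18 — 1/3 stop smaller aperture (darker).

f/18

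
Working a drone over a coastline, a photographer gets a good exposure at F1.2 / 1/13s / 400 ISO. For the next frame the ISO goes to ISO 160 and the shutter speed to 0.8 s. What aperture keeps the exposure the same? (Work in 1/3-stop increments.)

ISO: 400 → 320 → 250 → 200 → 160 — 1 1/3 stops dropped (darker).
Shutter speed: 1/13 → 1/10 → 1/8 → 1/6 → 1/5 → 1/4 → 0.3 → 0.4 → 0.5 → 0.6 → 0.8 — 3 1/3 stops slower (brighter).
Net change so far: 2 stops brighter. Offset with the aperture: f/1.2 → f/1.4 → f/1.6 → f/1.8 → f/2 → f/2.2 → f/2.5.

f/2.5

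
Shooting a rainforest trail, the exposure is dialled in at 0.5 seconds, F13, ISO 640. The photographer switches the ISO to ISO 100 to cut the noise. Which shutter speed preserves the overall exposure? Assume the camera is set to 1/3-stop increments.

ISO: 640 → 500 → 400 → 320 → 250 → 200 → 160 → 125 → 100 — 2 2/3 stops lower (darker).
Need 2 2/3 stops brighter from the shutter speed: 0.5 → 0.6 → 0.8 → 1 → 1.3 → 1.6 → 2 → 2.5 → 3.2.

3.2 s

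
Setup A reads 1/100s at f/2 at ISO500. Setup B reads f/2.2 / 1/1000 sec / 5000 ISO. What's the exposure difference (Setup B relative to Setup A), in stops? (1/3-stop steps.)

Aperture: f/2 → f/2.2 — 1/3 stop smaller aperture (darker).
Shutter speed: 1/100 → 1/125 → 1/160 → 1/200 → 1/250 → 1/320 → 1/400 → 1/500 → 1/640 → 1/800 → 1/1000 — 3 1/3 stops shorter (darker).
ISO: 500 → 640 → 800 → 1000 → 1250 → 1600 → 2000 → 2500 → 3200 → 4000 → 5000 — 3 1/3 stops higher (brighter).
Net: −1/3 −3 1/3 +3 1/3 = −1/3 stops.

1/3 stop darker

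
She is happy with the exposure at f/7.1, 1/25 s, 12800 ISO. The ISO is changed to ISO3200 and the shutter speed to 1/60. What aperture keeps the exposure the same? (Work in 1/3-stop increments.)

f/2.2

ISO: 12800 → 10000 → 8000 → 6400 → 5000 → 4000 → 3200 — 2 stops dropped (darker).
Shutter speed: 1/25 → 1/30 → 1/40 → 1/50 → 1/60 — 1 1/3 stops faster (darker).
Net change so far: 3 1/3 stops darker. Offset with the aperture: f/7.1 → f/6.3 → f/5.6 → f/5 → f/4.5 → f/4 → f/3.5 → f/3.2 → f/2.8 → f/2.5 → f/2.2.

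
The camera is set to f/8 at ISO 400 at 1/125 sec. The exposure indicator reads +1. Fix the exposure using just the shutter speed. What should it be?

1/250s

Overexposed by 1 stop → need 1 stop darker.
Shutter speed: 1/125 → 1/250.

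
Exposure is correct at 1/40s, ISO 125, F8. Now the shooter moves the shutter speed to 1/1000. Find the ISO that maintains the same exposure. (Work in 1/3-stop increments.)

ISO 3200

Shutter speed: 1/40 → 1/50 → 1/60 → 1/80 → 1/100 → 1/125 → 1/160 → 1/200 → 1/250 → 1/320 → 1/400 → 1/500 → 1/640 → 1/800 → 1/1000 — 4 2/3 stops shorter (darker).
Need 4 2/3 stops brighter from the ISO: 125 → 160 → 200 → 250 → 320 → 400 → 500 → 640 → 800 → 1000 → 1250 → 1600 → 2000 → 2500 → 3200.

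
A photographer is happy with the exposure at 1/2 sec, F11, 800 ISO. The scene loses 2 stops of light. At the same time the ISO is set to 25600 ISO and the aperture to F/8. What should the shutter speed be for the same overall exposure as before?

Scene light: 2 stops darker.
ISO: 800 → 1600 → 3200 → 6400 → 12800 → 25600 — 5 stops raised (brighter).
Aperture: f/11 → f/8 — 1 stop larger aperture (brighter).
Net so far: 4 stops brighter. Shutter speed: 1/2 → 1/4 → 1/8 → 1/15 → 1/30.

1/30s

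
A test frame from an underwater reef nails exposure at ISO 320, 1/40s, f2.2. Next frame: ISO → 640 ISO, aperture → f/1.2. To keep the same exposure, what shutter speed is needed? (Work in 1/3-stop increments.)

1/250s

ISO: 320 → 400 → 500 → 640 — 1 stop higher (brighter).
Aperture: f/2.2 → f/2 → f/1.8 → f/1.6 → f/1.4 → f/1.2 — 1 2/3 stops wider (brighter).
Net change so far: 2 2/3 stops brighter. Offset with the shutter speed: 1/40 → 1/50 → 1/60 → 1/80 → 1/100 → 1/125 → 1/160 → 1/200 → 1/250.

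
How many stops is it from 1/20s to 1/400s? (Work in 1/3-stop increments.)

4 1/3 stops

1/20 → 1/25 → 1/30 → 1/40 → 1/50 → 1/60 → 1/80 → 1/100 → 1/125 → 1/160 → 1/200 → 1/250 → 1/320 → 1/400 — count the steps: 13 third-stops = 4 1/3 stops.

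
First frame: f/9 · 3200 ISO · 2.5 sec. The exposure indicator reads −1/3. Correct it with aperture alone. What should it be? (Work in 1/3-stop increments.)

Underexposed by 1/3 stop → need 1/3 stop brighter.
Aperture: f/9 → f/8.

f/8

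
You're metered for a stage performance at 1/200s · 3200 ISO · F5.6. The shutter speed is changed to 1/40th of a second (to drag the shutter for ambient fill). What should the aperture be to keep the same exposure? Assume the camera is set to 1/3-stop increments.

f/13

Shutter speed: 1/200 → 1/160 → 1/125 → 1/100 → 1/80 → 1/60 → 1/50 → 1/40 — 2 1/3 stops longer (brighter).
Need 2 1/3 stops darker from the aperture: f/5.6 → f/6.3 → f/7.1 → f/8 → f/9 → f/10 → f/11 → f/13.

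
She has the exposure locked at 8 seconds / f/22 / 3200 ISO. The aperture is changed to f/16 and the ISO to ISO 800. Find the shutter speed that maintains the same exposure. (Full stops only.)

15 s

Aperture: f/22 → f/16 — 1 stop wider (brighter).
ISO: 3200 → 1600 → 800 — 2 stops dropped (darker).
Net change so far: 1 stop darker. Offset with the shutter speed: 8 → 15.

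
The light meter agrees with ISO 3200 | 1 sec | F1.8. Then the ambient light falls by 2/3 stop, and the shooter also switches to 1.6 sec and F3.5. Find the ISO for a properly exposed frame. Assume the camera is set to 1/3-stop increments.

Scene light: 2/3 stop darker.
Shutter speed: 1 → 1.3 → 1.6 — 2/3 stop slower (brighter).
Aperture: f/1.8 → f/2 → f/2.2 → f/2.5 → f/2.8 → f/3.2 → f/3.5 — 2 stops smaller aperture (darker).
Net so far: 2 stops darker. ISO: 3200 → 4000 → 5000 → 6400 → 8000 → 10000 → 12800.

ISO 12800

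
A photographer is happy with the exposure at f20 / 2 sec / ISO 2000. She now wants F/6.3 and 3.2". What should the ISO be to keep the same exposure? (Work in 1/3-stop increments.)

ISO 125

Aperture: f/20 → f/18 → f/16 → f/14 → f/13 → f/11 → f/10 → f/9 → f/8 → f/7.1 → f/6.3 — 3 1/3 stops wider (brighter).
Shutter speed: 2 → 2.5 → 3.2 — 2/3 stop longer (brighter).
Net change so far: 4 stops brighter. Offset with the ISO: 2000 → 1600 → 1250 → 1000 → 800 → 640 → 500 → 400 → 320 → 250 → 200 → 160 → 125.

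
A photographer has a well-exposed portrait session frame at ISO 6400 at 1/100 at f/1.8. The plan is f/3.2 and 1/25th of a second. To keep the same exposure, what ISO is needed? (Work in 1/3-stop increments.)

ISO 5000

Aperture: f/1.8 → f/2 → f/2.2 → f/2.5 → f/2.8 → f/3.2 — 1 2/3 stops narrower (darker).
Shutter speed: 1/100 → 1/80 → 1/60 → 1/50 → 1/40 → 1/30 → 1/25 — 2 stops longer (brighter).
Net change so far: 1/3 stop brighter. Offset with the ISO: 6400 → 5000.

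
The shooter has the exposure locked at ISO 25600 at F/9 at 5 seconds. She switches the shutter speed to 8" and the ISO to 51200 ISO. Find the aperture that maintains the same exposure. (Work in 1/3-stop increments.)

Shutter speed: 5 → 6 → 8 — 2/3 stop longer (brighter).
ISO: 25600 → 32000 → 40000 → 51200 — 1 stop higher (brighter).
Net change so far: 1 2/3 stops brighter. Offset with the aperture: f/9 → f/10 → f/11 → f/13 → f/14 → f/16.

f/16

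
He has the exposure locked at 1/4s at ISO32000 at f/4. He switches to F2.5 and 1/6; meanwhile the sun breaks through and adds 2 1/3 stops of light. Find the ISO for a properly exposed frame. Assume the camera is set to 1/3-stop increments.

ISO 4000

Scene light: 2 1/3 stops brighter.
Aperture: f/4 → f/3.5 → f/3.2 → f/2.8 → f/2.5 — 1 1/3 stops opened up (brighter).
Shutter speed: 1/4 → 1/5 → 1/6 — 2/3 stop shorter (darker).
Net so far: 3 stops brighter. ISO: 32000 → 25600 → 20000 → 16000 → 12800 → 10000 → 8000 → 6400 → 5000 → 4000.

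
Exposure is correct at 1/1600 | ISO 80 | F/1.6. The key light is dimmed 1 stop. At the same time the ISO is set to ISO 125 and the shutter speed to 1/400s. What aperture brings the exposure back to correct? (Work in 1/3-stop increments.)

f/2.8

Scene light: 1 stop darker.
ISO: 80 → 100 → 125 — 2/3 stop higher (brighter).
Shutter speed: 1/1600 → 1/1250 → 1/1000 → 1/800 → 1/640 → 1/500 → 1/400 — 2 stops slower (brighter).
Net so far: 1 2/3 stops brighter. Aperture: f/1.6 → f/1.8 → f/2 → f/2.2 → f/2.5 → f/2.8.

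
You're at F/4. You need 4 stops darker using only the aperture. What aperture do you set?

Aperture: f/4 → f/5.6 → f/8 → f/11 → f/16 — 4 stops stopped down (darker).

f/16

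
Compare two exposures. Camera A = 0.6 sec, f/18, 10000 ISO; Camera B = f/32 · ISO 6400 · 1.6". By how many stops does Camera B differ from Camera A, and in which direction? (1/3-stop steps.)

1 stop darker

Aperture: f/18 → f/20 → f/22 → f/25 → f/29 → f/32 — 1 2/3 stops smaller aperture (darker).
Shutter speed: 0.6 → 0.8 → 1 → 1.3 → 1.6 — 1 1/3 stops slower (brighter).
ISO: 10000 → 8000 → 6400 — 2/3 stop dropped (darker).
Net: −1 2/3 +1 1/3 −2/3 = −1 stop.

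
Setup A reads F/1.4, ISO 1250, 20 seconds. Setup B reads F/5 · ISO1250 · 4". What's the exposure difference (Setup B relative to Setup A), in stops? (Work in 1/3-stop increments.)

Aperture: f/1.4 → f/1.6 → f/1.8 → f/2 → f/2.2 → f/2.5 → f/2.8 → f/3.2 → f/3.5 → f/4 → f/4.5 → f/5 — 3 2/3 stops smaller aperture (darker).
Shutter speed: 20 → 15 → 13 → 10 → 8 → 6 → 5 → 4 — 2 1/3 stops faster (darker).
ISO: unchanged.
Net: −3 2/3 −2 1/3 = −6 stops.

6 stops darker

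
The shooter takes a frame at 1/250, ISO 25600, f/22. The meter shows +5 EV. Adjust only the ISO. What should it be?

ISO 800

Overexposed by 5 stops → need 5 stops darker.
ISO: 25600 → 12800 → 6400 → 3200 → 1600 → 800.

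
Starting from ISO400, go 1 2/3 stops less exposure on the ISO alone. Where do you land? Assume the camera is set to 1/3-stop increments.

ISO 125

ISO: 400 → 320 → 250 → 200 → 160 → 125 — 1 2/3 stops lower (darker).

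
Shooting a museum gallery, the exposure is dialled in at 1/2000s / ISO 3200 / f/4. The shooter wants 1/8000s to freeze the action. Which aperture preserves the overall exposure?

f/2

Shutter speed: 1/2000 → 1/4000 → 1/8000 — 2 stops faster (darker).
Need 2 stops brighter from the aperture: f/4 → f/2.8 → f/2.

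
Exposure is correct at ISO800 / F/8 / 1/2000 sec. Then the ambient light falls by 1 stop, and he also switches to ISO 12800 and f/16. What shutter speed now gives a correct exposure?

1/4000s

Scene light: 1 stop darker.
ISO: 800 → 1600 → 3200 → 6400 → 12800 — 4 stops higher (brighter).
Aperture: f/8 → f/11 → f/16 — 2 stops smaller aperture (darker).
Net so far: 1 stop brighter. Shutter speed: 1/2000 → 1/4000.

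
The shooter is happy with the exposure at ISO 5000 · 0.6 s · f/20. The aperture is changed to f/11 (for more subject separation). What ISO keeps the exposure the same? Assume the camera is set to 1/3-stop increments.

Aperture: f/20 → f/18 → f/16 → f/14 → f/13 → f/11 — 1 2/3 stops larger aperture (brighter).
Need 1 2/3 stops darker from the ISO: 5000 → 4000 → 3200 → 2500 → 2000 → 1600.

ISO 1600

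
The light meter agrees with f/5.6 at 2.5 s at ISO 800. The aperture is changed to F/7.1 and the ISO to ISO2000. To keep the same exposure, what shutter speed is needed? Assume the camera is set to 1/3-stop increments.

1.6 s

Aperture: f/5.6 → f/6.3 → f/7.1 — 2/3 stop narrower (darker).
ISO: 800 → 1000 → 1250 → 1600 → 2000 — 1 1/3 stops raised (brighter).
Net change so far: 2/3 stop brighter. Offset with the shutter speed: 2.5 → 2 → 1.6.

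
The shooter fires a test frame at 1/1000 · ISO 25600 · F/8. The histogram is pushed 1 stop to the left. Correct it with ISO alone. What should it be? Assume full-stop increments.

Underexposed by 1 stop → need 1 stop brighter.
ISO: 25600 → 51200.

ISO 51200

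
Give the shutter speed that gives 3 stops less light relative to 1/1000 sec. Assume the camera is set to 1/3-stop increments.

1/8000s

Shutter speed: 1/1000 → 1/1250 → 1/1600 → 1/2000 → 1/2500 → 1/3200 → 1/4000 → 1/5000 → 1/6400 → 1/8000 — 3 stops faster (darker).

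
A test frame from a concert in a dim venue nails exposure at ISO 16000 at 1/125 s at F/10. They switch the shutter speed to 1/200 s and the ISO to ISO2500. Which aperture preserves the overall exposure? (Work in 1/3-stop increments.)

f/3.2

Shutter speed: 1/125 → 1/160 → 1/200 — 2/3 stop faster (darker).
ISO: 16000 → 12800 → 10000 → 8000 → 6400 → 5000 → 4000 → 3200 → 2500 — 2 2/3 stops dropped (darker).
Net change so far: 3 1/3 stops darker. Offset with the aperture: f/10 → f/9 → f/8 → f/7.1 → f/6.3 → f/5.6 → f/5 → f/4.5 → f/4 → f/3.5 → f/3.2.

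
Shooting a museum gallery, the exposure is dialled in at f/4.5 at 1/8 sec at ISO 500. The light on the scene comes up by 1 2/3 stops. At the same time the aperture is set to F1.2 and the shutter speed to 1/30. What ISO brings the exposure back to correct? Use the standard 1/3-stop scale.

Scene light: 1 2/3 stops brighter.
Aperture: f/4.5 → f/4 → f/3.5 → f/3.2 → f/2.8 → f/2.5 → f/2.2 → f/2 → f/1.8 → f/1.6 → f/1.4 → f/1.2 — 3 2/3 stops larger aperture (brighter).
Shutter speed: 1/8 → 1/10 → 1/13 → 1/15 → 1/20 → 1/25 → 1/30 — 2 stops shorter (darker).
Net so far: 3 1/3 stops brighter. ISO: 500 → 400 → 320 → 250 → 200 → 160 → 125 → 100 → 80 → 64 → 50.

ISO 50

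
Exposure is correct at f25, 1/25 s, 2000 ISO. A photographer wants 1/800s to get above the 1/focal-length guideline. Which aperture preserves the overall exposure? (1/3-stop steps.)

f/4.5

Shutter speed: 1/25 → 1/30 → 1/40 → 1/50 → 1/60 → 1/80 → 1/100 → 1/125 → 1/160 → 1/200 → 1/250 → 1/320 → 1/400 → 1/500 → 1/640 → 1/800 — 5 stops shorter (darker).
Need 5 stops brighter from the aperture: f/25 → f/22 → f/20 → f/18 → f/16 → f/14 → f/13 → f/11 → f/10 → f/9 → f/8 → f/7.1 → f/6.3 → f/5.6 → f/5 → f/4.5.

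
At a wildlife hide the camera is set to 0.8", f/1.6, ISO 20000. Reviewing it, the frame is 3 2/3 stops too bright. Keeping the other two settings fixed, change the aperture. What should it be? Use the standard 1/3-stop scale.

f/5.6

Overexposed by 3 2/3 stops → need 3 2/3 stops darker.
Aperture: f/1.6 → f/1.8 → f/2 → f/2.2 → f/2.5 → f/2.8 → f/3.2 → f/3.5 → f/4 → f/4.5 → f/5 → f/5.6.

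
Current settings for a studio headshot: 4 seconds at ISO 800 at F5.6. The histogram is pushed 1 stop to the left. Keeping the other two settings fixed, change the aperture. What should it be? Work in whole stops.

Underexposed by 1 stop → need 1 stop brighter.
Aperture: f/5.6 → f/4.

f/4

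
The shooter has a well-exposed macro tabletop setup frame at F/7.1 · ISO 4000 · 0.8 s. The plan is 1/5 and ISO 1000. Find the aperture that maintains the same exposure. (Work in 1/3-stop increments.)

Shutter speed: 0.8 → 0.6 → 0.5 → 0.4 → 0.3 → 1/4 → 1/5 — 2 stops shorter (darker).
ISO: 4000 → 3200 → 2500 → 2000 → 1600 → 1250 → 1000 — 2 stops dropped (darker).
Net change so far: 4 stops darker. Offset with the aperture: f/7.1 → f/6.3 → f/5.6 → f/5 → f/4.5 → f/4 → f/3.5 → f/3.2 → f/2.8 → f/2.5 → f/2.2 → f/2 → f/1.8.

f/1.8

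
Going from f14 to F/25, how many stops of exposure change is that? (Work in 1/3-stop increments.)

f/14 → f/16 → f/18 → f/20 → f/22 → f/25 — count the steps: 5 third-stops = 1 2/3 stops.

1 2/3 stops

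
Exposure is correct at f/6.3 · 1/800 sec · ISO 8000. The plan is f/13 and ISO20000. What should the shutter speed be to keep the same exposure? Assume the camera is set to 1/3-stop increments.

1/500s

Aperture: f/6.3 → f/7.1 → f/8 → f/9 → f/10 → f/11 → f/13 — 2 stops smaller aperture (darker).
ISO: 8000 → 10000 → 12800 → 16000 → 20000 — 1 1/3 stops higher (brighter).
Net change so far: 2/3 stop darker. Offset with the shutter speed: 1/800 → 1/640 → 1/500.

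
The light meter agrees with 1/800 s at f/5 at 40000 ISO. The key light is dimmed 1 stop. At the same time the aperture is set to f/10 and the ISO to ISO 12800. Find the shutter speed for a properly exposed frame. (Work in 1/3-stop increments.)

Scene light: 1 stop darker.
Aperture: f/5 → f/5.6 → f/6.3 → f/7.1 → f/8 → f/9 → f/10 — 2 stops smaller aperture (darker).
ISO: 40000 → 32000 → 25600 → 20000 → 16000 → 12800 — 1 2/3 stops lower (darker).
Net so far: 4 2/3 stops darker. Shutter speed: 1/800 → 1/640 → 1/500 → 1/400 → 1/320 → 1/250 → 1/200 → 1/160 → 1/125 → 1/100 → 1/80 → 1/60 → 1/50 → 1/40 → 1/30.

1/30s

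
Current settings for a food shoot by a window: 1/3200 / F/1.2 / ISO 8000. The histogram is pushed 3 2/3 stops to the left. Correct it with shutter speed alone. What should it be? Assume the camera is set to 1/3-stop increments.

1/250s

Underexposed by 3 2/3 stops → need 3 2/3 stops brighter.
Shutter speed: 1/3200 → 1/2500 → 1/2000 → 1/1600 → 1/1250 → 1/1000 → 1/800 → 1/640 → 1/500 → 1/400 → 1/320 → 1/250.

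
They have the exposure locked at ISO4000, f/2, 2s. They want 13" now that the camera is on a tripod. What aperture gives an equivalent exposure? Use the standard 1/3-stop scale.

Shutter speed: 2 → 2.5 → 3.2 → 4 → 5 → 6 → 8 → 10 → 13 — 2 2/3 stops slower (brighter).
Need 2 2/3 stops darker from the aperture: f/2 → f/2.2 → f/2.5 → f/2.8 → f/3.2 → f/3.5 → f/4 → f/4.5 → f/5.

f/5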